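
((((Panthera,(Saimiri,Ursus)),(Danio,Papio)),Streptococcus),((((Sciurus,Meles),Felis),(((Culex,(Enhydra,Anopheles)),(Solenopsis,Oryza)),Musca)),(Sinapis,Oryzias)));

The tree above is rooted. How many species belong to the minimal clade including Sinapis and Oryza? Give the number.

11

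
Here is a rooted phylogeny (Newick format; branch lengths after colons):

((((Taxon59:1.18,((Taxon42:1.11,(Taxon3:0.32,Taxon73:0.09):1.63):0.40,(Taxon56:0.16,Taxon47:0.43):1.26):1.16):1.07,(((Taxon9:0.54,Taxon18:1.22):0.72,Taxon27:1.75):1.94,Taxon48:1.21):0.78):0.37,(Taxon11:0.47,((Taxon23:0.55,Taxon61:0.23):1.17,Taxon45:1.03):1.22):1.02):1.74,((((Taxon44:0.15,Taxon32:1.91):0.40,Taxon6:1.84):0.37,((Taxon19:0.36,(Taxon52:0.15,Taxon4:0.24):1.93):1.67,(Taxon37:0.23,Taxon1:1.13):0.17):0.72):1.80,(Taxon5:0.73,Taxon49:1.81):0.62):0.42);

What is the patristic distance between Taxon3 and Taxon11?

6.44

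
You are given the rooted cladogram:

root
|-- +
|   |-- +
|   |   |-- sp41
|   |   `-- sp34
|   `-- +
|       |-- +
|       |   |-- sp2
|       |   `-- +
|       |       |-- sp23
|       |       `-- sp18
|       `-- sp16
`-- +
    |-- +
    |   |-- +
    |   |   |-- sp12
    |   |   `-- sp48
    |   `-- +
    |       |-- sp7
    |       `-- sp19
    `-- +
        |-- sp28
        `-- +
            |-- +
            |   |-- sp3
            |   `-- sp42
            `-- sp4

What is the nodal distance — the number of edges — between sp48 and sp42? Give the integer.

The MRCA of sp48 and sp42 is the node subtending (((sp12,sp48),(sp7,sp19)),(sp28,((sp3,sp42),sp4))).
From sp48 up to that node: 3 branches. From sp42 up to the same node: 4 branches. Total: 3 + 4 = 7.

7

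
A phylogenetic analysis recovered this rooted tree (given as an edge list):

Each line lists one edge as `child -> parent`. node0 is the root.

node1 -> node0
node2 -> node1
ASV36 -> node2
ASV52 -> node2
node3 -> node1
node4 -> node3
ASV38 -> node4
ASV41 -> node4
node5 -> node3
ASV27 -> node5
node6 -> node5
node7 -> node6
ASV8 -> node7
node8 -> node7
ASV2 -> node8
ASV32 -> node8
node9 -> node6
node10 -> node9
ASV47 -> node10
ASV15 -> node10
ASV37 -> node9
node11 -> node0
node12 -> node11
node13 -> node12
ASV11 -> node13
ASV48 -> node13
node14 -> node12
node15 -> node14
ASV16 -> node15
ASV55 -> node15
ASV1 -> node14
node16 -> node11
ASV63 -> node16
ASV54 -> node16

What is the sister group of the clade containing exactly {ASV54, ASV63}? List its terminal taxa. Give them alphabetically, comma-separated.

ASV1, ASV11, ASV16, ASV48, ASV55

The clade containing exactly {ASV54, ASV63} attaches to the tree at the node subtending (((ASV11,ASV48),((ASV16,ASV55),ASV1)),(ASV63,ASV54)).
The other lineage descending from that same node — the sister group — is ((ASV11,ASV48),((ASV16,ASV55),ASV1)); its 5 tips in alphabetical order are the answer.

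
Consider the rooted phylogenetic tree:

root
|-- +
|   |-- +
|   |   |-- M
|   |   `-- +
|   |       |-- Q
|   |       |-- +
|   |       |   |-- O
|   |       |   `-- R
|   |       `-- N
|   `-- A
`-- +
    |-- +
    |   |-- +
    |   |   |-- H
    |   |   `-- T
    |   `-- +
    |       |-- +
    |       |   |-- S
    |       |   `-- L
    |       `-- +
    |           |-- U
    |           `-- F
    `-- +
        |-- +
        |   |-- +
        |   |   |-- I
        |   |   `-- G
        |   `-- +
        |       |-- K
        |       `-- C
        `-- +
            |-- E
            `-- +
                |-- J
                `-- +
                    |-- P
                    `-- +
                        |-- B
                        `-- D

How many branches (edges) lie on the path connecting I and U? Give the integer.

8

The MRCA of I and U is the node subtending (((H,T),((S,L),(U,F))),(((I,G),(K,C)),(E,(J,(P,(B,D)))))).
From I up to that node: 4 branches. From U up to the same node: 4 branches. Total: 4 + 4 = 8.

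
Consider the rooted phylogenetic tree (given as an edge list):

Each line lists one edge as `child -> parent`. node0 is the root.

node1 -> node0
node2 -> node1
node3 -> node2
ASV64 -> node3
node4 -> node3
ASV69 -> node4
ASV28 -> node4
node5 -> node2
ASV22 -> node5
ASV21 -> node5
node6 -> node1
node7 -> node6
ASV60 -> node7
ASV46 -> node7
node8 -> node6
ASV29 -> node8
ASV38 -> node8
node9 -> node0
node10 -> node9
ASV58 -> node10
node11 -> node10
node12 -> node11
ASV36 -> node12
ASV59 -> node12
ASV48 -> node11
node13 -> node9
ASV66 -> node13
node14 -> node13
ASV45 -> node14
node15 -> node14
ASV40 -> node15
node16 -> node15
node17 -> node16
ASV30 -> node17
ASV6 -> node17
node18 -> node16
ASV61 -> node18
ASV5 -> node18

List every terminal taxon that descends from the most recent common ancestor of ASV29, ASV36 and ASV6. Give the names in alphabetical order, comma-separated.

ASV21, ASV22, ASV28, ASV29, ASV30, ASV36, ASV38, ASV40, ASV45, ASV46, ASV48, ASV5, ASV58, ASV59, ASV6, ASV60, ASV61, ASV64, ASV66, ASV69

Tracing ASV29: it sits inside (ASV29,ASV38).
Tracing ASV36: it sits inside (ASV36,ASV59).
Tracing ASV6: it sits inside (ASV30,ASV6).
The smallest clade enclosing all 3 is the whole tree (their MRCA is the root), so the answer is all 20 tips in alphabetical order.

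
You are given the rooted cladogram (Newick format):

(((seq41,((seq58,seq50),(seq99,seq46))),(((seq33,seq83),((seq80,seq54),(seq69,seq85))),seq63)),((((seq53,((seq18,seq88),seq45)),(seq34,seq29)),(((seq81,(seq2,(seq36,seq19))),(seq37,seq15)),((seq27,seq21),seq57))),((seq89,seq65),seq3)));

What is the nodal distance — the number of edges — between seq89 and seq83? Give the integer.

9

The MRCA of seq89 and seq83 is the root of the tree.
From seq89 up to that node: 4 branches. From seq83 up to the same node: 5 branches. Total: 4 + 5 = 9.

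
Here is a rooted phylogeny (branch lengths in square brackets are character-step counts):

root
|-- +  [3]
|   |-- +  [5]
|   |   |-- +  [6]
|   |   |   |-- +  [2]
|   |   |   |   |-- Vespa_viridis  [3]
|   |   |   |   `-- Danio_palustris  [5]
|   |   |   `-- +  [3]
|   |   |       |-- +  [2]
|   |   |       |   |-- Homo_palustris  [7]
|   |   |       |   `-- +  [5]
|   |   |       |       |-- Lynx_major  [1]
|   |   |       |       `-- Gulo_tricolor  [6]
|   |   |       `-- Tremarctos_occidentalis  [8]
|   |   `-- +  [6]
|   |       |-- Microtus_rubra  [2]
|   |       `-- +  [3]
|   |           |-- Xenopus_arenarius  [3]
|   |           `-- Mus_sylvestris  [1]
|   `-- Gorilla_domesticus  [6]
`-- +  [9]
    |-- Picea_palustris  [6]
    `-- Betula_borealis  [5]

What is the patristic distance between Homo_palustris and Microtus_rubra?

26

The path runs Homo_palustris → … → MRCA → … → Microtus_rubra; the MRCA is the node subtending (((Vespa_viridis,Danio_palustris),((Homo_palustris,(Lynx_major,Gulo_tricolor)),Tremarctos_occidentalis)),(Microtus_rubra,(Xenopus_arenarius,Mus_sylvestris))).
Branch lengths along that path: 7 + 2 + 3 + 6 + 6 + 2 = 26.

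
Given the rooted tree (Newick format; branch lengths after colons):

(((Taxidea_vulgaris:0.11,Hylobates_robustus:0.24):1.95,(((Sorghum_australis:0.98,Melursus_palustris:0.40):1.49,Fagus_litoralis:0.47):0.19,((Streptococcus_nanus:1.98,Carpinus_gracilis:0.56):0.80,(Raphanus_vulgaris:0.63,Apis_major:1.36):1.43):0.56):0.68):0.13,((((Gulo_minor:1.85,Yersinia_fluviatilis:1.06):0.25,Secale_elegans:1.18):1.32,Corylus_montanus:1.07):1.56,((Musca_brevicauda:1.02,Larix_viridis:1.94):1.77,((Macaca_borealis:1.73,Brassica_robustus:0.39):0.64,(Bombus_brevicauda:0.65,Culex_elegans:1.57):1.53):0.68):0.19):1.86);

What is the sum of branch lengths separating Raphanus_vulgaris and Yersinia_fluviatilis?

9.48

The path runs Raphanus_vulgaris → … → MRCA → … → Yersinia_fluviatilis; the MRCA is the root of the tree.
Branch lengths along that path: 0.63 + 1.43 + 0.56 + 0.68 + 0.13 + 1.86 + 1.56 + 1.32 + 0.25 + 1.06 = 9.48.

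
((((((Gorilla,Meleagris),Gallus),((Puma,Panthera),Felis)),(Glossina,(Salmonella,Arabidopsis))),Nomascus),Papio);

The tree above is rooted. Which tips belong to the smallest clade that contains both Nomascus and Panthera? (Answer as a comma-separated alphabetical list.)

Tracing Nomascus: it sits inside (((((Gorilla,Meleagris),Gallus),((Puma,Panthera),Felis)),(Glossina,(Salmonella,Arabidopsis))),Nomascus).
Tracing Panthera: it sits inside (Puma,Panthera).
The smallest clade enclosing both is (((((Gorilla,Meleagris),Gallus),((Puma,Panthera),Felis)),(Glossina,(Salmonella,Arabidopsis))),Nomascus); the answer is its 10 terminal taxa in alphabetical order.

Arabidopsis, Felis, Gallus, Glossina, Gorilla, Meleagris, Nomascus, Panthera, Puma, Salmonella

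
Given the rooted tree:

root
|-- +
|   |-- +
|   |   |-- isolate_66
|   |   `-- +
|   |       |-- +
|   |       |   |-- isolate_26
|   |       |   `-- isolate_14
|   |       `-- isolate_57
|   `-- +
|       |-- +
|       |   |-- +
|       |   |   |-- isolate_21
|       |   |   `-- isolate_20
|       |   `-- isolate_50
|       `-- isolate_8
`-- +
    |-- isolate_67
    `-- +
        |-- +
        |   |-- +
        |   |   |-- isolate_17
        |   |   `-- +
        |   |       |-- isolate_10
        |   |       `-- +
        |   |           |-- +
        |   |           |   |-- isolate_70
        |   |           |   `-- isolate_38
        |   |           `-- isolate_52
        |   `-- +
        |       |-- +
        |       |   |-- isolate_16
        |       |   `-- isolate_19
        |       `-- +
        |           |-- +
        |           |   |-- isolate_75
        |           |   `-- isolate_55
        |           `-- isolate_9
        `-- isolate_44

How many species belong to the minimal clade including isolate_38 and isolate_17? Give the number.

5

The MRCA of isolate_38 and isolate_17 is the node subtending (isolate_17,(isolate_10,((isolate_70,isolate_38),isolate_52))).
That clade contains 5 terminal taxa: isolate_10, isolate_17, isolate_38, isolate_52, isolate_70.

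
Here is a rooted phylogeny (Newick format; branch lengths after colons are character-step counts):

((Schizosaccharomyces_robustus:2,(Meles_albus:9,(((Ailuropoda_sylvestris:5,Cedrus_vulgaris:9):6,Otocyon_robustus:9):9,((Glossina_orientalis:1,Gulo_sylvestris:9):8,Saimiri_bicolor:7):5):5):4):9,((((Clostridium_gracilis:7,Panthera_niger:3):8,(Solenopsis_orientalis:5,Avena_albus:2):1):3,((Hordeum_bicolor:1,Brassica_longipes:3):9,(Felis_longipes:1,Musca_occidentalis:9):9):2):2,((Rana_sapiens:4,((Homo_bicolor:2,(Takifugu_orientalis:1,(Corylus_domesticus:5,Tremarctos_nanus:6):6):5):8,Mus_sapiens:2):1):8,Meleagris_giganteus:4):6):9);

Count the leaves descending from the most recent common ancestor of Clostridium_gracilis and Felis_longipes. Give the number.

8

The MRCA of Clostridium_gracilis and Felis_longipes is the node subtending (((Clostridium_gracilis,Panthera_niger),(Solenopsis_orientalis,Avena_albus)),((Hordeum_bicolor,Brassica_longipes),(Felis_longipes,Musca_occidentalis))).
That clade contains 8 terminal taxa: Avena_albus, Brassica_longipes, Clostridium_gracilis, Felis_longipes, Hordeum_bicolor, Musca_occidentalis, Panthera_niger, Solenopsis_orientalis.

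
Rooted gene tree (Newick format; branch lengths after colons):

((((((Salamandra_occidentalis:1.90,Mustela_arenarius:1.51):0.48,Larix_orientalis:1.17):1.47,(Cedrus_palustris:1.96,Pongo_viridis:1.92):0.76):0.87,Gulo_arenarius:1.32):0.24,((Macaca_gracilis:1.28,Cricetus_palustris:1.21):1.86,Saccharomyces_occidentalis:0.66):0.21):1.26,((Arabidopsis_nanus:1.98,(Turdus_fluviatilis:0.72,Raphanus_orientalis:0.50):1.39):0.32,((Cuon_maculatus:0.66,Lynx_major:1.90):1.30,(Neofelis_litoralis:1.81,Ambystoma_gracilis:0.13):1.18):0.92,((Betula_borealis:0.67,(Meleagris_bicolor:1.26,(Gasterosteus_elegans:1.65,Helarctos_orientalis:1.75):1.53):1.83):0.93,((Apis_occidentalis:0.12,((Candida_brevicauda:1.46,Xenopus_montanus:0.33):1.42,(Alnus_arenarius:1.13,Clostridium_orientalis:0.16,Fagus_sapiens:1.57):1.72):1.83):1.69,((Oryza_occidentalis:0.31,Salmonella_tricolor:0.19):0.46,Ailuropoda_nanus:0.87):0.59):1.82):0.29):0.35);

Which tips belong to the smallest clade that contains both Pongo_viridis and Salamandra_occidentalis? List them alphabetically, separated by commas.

Cedrus_palustris, Larix_orientalis, Mustela_arenarius, Pongo_viridis, Salamandra_occidentalis

Tracing Pongo_viridis: it sits inside (Cedrus_palustris,Pongo_viridis).
Tracing Salamandra_occidentalis: it sits inside (Salamandra_occidentalis,Mustela_arenarius).
The smallest clade enclosing both is (((Salamandra_occidentalis,Mustela_arenarius),Larix_orientalis),(Cedrus_palustris,Pongo_viridis)); the answer is its 5 terminal taxa in alphabetical order.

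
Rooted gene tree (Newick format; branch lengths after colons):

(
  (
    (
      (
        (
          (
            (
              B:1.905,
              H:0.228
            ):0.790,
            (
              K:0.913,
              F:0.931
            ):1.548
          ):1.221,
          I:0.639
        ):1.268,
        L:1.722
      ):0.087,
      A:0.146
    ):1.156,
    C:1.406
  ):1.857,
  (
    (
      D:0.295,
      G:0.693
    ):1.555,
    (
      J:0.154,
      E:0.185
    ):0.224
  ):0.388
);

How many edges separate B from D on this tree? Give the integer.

10

The MRCA of B and D is the root of the tree.
From B up to that node: 7 branches. From D up to the same node: 3 branches. Total: 7 + 3 = 10.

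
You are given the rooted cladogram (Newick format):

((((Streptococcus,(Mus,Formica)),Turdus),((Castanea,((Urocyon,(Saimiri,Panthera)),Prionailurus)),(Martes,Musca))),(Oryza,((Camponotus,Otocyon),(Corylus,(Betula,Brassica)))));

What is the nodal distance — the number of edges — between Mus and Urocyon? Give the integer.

The MRCA of Mus and Urocyon is the node subtending (((Streptococcus,(Mus,Formica)),Turdus),((Castanea,((Urocyon,(Saimiri,Panthera)),Prionailurus)),(Martes,Musca))).
From Mus up to that node: 4 branches. From Urocyon up to the same node: 5 branches. Total: 4 + 5 = 9.

9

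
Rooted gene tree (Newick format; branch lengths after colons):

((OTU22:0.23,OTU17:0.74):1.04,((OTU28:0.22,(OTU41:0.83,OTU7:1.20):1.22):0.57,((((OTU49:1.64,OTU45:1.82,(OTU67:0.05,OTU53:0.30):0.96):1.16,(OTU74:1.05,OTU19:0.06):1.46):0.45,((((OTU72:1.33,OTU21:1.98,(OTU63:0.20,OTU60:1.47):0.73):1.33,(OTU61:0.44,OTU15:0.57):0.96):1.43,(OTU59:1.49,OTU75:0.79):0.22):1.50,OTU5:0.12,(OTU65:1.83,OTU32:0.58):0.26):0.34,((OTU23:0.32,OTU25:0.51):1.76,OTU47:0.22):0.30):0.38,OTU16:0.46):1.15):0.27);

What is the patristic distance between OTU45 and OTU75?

6.28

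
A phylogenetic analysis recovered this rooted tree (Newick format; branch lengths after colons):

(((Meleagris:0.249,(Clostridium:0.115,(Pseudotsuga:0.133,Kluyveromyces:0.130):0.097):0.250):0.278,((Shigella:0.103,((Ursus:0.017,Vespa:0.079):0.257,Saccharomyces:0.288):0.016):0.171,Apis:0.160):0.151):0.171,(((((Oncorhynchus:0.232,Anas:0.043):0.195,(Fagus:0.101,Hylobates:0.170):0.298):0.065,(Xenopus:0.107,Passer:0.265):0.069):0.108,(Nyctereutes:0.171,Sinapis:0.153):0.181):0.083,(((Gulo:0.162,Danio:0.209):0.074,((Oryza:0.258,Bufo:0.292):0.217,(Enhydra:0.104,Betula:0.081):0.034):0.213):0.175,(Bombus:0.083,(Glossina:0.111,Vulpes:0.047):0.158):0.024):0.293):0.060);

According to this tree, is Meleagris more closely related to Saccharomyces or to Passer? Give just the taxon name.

The MRCA of Meleagris and Saccharomyces subtends ((Meleagris,(Clostridium,(Pseudotsuga,Kluyveromyces))),((Shigella,((Ursus,Vespa),Saccharomyces)),Apis)) (9 taxa).
The MRCA of Meleagris and Passer is the root, subtending the entire tree (26 taxa).
The first is nested inside the second, so Meleagris shares a more recent common ancestor with Saccharomyces.

Saccharomyces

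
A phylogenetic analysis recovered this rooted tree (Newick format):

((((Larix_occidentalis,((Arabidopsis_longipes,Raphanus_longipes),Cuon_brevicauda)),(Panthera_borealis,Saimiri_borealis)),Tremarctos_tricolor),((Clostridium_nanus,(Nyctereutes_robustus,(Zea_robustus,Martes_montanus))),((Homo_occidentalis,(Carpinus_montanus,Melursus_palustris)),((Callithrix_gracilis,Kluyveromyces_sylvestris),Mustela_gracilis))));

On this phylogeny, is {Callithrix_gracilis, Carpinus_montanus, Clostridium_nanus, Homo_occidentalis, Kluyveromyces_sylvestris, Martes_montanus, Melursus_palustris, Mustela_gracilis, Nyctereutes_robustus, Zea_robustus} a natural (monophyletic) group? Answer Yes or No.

Yes

The most recent common ancestor of these taxa subtends ((Clostridium_nanus,(Nyctereutes_robustus,(Zea_robustus,Martes_montanus))),((Homo_occidentalis,(Carpinus_montanus,Melursus_palustris)),((Callithrix_gracilis,Kluyveromyces_sylvestris),Mustela_gracilis))).
That clade has exactly 10 tips — every listed taxon and nothing else — so the group is monophyletic.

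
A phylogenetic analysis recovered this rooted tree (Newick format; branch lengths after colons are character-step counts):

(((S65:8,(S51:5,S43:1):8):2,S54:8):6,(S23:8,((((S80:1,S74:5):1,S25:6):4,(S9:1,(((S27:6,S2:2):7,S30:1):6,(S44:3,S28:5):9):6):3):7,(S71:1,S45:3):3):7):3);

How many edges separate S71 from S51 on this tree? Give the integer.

8

The MRCA of S71 and S51 is the root of the tree.
From S71 up to that node: 4 branches. From S51 up to the same node: 4 branches. Total: 4 + 4 = 8.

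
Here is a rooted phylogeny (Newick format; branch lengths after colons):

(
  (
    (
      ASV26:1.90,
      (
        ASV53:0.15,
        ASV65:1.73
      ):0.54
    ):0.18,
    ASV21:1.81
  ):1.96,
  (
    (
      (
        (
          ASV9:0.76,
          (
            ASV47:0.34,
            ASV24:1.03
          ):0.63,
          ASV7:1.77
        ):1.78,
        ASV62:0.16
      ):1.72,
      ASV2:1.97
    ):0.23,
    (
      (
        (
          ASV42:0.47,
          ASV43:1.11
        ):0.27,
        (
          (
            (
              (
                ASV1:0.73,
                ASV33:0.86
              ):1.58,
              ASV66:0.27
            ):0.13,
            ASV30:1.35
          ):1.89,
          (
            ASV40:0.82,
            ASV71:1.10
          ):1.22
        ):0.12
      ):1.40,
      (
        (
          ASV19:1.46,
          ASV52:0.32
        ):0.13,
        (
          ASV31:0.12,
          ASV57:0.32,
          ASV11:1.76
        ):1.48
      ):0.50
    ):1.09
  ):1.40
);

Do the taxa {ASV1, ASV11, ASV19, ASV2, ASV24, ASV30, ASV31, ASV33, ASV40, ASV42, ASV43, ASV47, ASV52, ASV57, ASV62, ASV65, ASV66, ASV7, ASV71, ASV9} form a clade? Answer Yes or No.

No

The MRCA of the listed taxa is the root, so the smallest clade containing them is the whole tree.
That clade also contains ASV21, ASV26, ASV53, which are not in the proposed group, so the group is not monophyletic.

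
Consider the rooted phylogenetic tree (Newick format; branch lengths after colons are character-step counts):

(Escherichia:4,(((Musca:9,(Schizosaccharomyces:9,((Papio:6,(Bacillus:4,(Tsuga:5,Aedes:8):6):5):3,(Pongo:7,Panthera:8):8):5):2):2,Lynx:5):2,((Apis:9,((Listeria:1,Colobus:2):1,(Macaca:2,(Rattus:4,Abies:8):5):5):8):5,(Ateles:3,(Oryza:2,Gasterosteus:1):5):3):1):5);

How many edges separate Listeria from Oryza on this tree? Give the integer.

The MRCA of Listeria and Oryza is the node subtending ((Apis,((Listeria,Colobus),(Macaca,(Rattus,Abies)))),(Ateles,(Oryza,Gasterosteus))).
From Listeria up to that node: 4 branches. From Oryza up to the same node: 3 branches. Total: 4 + 3 = 7.

7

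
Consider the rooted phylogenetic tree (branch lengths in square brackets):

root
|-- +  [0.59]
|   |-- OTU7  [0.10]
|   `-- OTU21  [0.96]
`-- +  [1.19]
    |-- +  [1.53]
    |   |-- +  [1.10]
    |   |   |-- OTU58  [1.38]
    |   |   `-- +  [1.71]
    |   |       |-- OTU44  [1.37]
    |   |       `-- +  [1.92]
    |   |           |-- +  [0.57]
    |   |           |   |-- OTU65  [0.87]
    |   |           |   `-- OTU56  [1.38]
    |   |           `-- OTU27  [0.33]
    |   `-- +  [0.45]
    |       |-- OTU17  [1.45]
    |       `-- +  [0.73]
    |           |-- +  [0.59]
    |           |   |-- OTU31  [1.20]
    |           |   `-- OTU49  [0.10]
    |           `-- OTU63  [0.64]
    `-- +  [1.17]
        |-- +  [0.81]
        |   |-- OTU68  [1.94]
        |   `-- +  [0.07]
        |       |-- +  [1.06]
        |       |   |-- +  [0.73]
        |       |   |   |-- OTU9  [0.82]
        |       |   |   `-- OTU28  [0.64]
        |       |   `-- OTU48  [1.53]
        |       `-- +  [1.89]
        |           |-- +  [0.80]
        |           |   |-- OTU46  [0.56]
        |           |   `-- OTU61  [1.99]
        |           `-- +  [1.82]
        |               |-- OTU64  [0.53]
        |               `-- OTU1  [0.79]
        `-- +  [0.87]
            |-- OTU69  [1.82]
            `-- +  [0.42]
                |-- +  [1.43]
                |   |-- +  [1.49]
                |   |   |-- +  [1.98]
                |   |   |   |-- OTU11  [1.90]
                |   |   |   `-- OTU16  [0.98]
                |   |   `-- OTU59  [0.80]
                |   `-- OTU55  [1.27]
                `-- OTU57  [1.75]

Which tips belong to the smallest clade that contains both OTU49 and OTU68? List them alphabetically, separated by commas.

OTU1, OTU11, OTU16, OTU17, OTU27, OTU28, OTU31, OTU44, OTU46, OTU48, OTU49, OTU55, OTU56, OTU57, OTU58, OTU59, OTU61, OTU63, OTU64, OTU65, OTU68, OTU69, OTU9

Tracing OTU49: it sits inside (OTU31,OTU49).
Tracing OTU68: it sits inside (OTU68,(((OTU9,OTU28),OTU48),((OTU46,OTU61),(OTU64,OTU1)))).
The smallest clade enclosing both is (((OTU58,(OTU44,((OTU65,OTU56),OTU27))),(OTU17,((OTU31,OTU49),OTU63))),((OTU68,(((OTU9,OTU28),OTU48),((OTU46,OTU61),(OTU64,OTU1)))),(OTU69,((((OTU11,OTU16),OTU59),OTU55),OTU57)))); the answer is its 23 terminal taxa in alphabetical order.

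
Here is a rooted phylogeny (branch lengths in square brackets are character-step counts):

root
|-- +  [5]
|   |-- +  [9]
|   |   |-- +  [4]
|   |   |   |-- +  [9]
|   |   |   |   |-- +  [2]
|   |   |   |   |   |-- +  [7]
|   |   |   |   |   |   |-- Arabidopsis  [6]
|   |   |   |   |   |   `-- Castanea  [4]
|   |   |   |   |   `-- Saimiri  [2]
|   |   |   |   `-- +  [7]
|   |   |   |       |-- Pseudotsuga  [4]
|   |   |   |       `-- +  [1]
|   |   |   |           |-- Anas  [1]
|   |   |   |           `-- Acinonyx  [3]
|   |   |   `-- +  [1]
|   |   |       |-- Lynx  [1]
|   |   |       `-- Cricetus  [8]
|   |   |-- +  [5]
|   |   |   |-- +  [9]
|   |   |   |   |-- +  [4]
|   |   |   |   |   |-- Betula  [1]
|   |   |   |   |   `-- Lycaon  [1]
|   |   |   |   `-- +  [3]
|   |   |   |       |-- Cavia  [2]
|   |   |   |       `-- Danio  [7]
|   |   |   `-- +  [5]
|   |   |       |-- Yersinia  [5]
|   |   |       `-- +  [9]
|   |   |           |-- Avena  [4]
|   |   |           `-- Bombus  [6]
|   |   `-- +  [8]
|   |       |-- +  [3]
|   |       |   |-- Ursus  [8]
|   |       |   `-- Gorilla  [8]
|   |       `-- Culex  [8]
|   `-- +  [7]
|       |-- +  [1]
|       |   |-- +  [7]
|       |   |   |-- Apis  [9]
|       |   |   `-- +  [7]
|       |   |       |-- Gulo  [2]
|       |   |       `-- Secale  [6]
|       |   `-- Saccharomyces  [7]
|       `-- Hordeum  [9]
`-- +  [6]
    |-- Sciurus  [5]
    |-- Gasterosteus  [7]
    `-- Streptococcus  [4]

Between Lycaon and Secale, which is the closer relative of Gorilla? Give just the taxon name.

The MRCA of Gorilla and Lycaon subtends (((((Arabidopsis,Castanea),Saimiri),(Pseudotsuga,(Anas,Acinonyx))),(Lynx,Cricetus)),(((Betula,Lycaon),(Cavia,Danio)),(Yersinia,(Avena,Bombus))),((Ursus,Gorilla),Culex)) (18 taxa).
The MRCA of Gorilla and Secale subtends ((((((Arabidopsis,Castanea),Saimiri),(Pseudotsuga,(Anas,Acinonyx))),(Lynx,Cricetus)),(((Betula,Lycaon),(Cavia,Danio)),(Yersinia,(Avena,Bombus))),((Ursus,Gorilla),Culex)),(((Apis,(Gulo,Secale)),Saccharomyces),Hordeum)) (23 taxa).
The first is nested inside the second, so Gorilla shares a more recent common ancestor with Lycaon.

Lycaon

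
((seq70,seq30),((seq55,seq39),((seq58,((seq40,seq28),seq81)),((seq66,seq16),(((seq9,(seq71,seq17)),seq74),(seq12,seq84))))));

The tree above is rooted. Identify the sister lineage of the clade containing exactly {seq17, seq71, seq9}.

The clade containing exactly {seq17, seq71, seq9} attaches to the tree at the node subtending ((seq9,(seq71,seq17)),seq74).
The other lineage descending from that same node — the sister group — is the single tip seq74.

seq74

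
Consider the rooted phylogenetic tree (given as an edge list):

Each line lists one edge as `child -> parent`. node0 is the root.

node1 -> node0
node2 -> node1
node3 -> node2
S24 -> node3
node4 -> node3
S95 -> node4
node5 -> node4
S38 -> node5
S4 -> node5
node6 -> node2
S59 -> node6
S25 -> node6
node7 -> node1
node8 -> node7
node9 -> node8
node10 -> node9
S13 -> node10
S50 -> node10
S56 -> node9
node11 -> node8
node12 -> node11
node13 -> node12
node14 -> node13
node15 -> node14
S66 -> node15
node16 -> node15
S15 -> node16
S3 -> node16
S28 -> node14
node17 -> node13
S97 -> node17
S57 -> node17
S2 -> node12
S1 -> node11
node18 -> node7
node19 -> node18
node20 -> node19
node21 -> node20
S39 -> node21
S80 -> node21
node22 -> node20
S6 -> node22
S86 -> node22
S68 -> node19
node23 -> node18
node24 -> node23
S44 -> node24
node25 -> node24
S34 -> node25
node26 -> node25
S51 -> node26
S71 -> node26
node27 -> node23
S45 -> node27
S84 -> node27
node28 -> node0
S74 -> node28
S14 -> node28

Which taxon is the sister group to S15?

S3

S15 attaches to the tree at the node subtending (S15,S3).
The other lineage descending from that same node — the sister group — is the single tip S3.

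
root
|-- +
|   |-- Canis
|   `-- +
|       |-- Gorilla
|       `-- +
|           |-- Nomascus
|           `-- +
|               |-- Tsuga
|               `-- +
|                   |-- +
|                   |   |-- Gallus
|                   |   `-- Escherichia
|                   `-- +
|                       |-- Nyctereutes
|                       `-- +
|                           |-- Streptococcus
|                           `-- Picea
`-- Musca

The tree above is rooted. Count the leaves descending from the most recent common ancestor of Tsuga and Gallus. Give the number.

The MRCA of Tsuga and Gallus is the node subtending (Tsuga,((Gallus,Escherichia),(Nyctereutes,(Streptococcus,Picea)))).
That clade contains 6 terminal taxa: Escherichia, Gallus, Nyctereutes, Picea, Streptococcus, Tsuga.

6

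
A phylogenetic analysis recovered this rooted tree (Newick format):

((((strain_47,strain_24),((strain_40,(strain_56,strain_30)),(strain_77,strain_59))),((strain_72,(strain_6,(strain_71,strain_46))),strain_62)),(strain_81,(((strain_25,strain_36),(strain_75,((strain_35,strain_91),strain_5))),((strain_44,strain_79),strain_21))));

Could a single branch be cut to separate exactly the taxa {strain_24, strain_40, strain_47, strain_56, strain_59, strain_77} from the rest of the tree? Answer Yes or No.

The MRCA of the listed taxa subtends ((strain_47,strain_24),((strain_40,(strain_56,strain_30)),(strain_77,strain_59))).
That clade also contains strain_30, which is not in the proposed group, so the group is not monophyletic.

No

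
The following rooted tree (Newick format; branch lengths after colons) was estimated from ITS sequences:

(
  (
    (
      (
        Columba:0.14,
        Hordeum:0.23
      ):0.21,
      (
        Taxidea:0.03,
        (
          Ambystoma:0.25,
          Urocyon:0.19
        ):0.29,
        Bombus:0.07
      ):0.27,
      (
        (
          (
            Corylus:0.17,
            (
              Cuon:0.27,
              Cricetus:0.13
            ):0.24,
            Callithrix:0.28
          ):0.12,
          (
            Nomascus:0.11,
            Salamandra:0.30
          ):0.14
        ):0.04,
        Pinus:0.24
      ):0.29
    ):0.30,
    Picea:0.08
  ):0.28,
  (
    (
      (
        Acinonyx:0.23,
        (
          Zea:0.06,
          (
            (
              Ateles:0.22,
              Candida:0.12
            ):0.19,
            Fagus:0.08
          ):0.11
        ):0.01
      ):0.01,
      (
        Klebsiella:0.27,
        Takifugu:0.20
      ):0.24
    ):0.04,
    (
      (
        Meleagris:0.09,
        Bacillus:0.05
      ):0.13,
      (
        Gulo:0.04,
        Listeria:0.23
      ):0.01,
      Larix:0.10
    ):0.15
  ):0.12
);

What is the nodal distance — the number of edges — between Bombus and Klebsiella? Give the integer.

The MRCA of Bombus and Klebsiella is the root of the tree.
From Bombus up to that node: 4 branches. From Klebsiella up to the same node: 4 branches. Total: 4 + 4 = 8.

8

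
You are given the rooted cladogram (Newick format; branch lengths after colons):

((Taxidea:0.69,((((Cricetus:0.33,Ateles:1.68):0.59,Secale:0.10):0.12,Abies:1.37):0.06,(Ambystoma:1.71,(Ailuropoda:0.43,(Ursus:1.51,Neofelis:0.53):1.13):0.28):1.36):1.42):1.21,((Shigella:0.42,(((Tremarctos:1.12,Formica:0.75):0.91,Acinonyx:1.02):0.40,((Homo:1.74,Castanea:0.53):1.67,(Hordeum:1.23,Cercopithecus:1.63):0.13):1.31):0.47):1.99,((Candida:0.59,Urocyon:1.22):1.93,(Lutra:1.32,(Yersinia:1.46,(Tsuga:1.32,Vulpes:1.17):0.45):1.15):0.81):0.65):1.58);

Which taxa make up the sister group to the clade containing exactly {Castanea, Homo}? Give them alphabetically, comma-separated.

The clade containing exactly {Castanea, Homo} attaches to the tree at the node subtending ((Homo,Castanea),(Hordeum,Cercopithecus)).
The other lineage descending from that same node — the sister group — is (Hordeum,Cercopithecus); its 2 tips in alphabetical order are the answer.

Cercopithecus, Hordeum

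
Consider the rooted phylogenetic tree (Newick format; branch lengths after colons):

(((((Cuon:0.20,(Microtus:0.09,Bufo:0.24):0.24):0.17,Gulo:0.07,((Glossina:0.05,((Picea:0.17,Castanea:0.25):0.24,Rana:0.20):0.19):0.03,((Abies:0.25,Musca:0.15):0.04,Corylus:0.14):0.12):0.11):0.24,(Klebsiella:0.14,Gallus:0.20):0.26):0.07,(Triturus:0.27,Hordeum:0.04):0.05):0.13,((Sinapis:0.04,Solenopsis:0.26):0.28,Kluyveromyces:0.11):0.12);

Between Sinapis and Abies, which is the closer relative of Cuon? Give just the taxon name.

Abies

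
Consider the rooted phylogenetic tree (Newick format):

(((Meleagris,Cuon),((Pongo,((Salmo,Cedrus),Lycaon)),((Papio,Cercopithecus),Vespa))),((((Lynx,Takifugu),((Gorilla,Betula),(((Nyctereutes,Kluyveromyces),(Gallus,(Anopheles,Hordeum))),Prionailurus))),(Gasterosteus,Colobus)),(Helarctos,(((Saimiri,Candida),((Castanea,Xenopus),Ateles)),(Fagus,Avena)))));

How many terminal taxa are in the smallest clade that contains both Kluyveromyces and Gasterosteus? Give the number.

12

The MRCA of Kluyveromyces and Gasterosteus is the node subtending (((Lynx,Takifugu),((Gorilla,Betula),(((Nyctereutes,Kluyveromyces),(Gallus,(Anopheles,Hordeum))),Prionailurus))),(Gasterosteus,Colobus)).
That clade contains 12 terminal taxa: Anopheles, Betula, Colobus, Gallus, Gasterosteus, Gorilla, Hordeum, Kluyveromyces, Lynx, Nyctereutes, Prionailurus, Takifugu.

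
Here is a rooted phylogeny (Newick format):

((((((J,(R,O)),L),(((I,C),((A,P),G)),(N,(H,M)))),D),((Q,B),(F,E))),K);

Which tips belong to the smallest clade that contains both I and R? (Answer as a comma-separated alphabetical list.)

Tracing I: it sits inside (I,C).
Tracing R: it sits inside (R,O).
The smallest clade enclosing both is (((J,(R,O)),L),(((I,C),((A,P),G)),(N,(H,M)))); the answer is its 12 terminal taxa in alphabetical order.

A, C, G, H, I, J, L, M, N, O, P, R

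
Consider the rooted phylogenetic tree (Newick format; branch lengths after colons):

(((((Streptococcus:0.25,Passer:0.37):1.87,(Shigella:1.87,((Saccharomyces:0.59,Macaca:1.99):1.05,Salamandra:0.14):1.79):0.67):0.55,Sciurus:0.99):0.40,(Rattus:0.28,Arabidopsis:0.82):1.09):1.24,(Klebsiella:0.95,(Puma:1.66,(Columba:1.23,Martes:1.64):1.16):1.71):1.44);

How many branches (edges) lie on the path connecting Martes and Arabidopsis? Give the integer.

The MRCA of Martes and Arabidopsis is the root of the tree.
From Martes up to that node: 4 branches. From Arabidopsis up to the same node: 3 branches. Total: 4 + 3 = 7.

7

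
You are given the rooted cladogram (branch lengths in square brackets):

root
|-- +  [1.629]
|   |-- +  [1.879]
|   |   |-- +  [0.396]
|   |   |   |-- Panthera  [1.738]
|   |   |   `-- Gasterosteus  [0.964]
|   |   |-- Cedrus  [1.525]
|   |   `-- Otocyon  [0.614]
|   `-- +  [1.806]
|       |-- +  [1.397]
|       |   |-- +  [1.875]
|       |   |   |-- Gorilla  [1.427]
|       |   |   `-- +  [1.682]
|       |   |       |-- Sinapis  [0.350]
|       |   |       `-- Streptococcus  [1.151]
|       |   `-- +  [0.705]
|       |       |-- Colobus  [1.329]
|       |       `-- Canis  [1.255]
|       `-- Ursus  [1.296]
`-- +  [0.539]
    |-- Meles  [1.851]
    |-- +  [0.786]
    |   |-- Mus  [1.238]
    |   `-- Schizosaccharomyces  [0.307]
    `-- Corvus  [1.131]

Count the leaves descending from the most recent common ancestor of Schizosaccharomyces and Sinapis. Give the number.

The MRCA of Schizosaccharomyces and Sinapis is the root, so the clade is the entire tree.
That clade contains 14 terminal taxa: Canis, Cedrus, Colobus, Corvus, Gasterosteus, Gorilla, Meles, Mus, Otocyon, Panthera, Schizosaccharomyces, Sinapis, Streptococcus, Ursus.

14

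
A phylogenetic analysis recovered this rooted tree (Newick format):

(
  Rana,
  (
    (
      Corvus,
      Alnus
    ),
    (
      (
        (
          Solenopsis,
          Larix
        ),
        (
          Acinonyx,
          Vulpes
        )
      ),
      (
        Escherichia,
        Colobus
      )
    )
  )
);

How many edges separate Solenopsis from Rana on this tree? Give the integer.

The MRCA of Solenopsis and Rana is the root of the tree.
From Solenopsis up to that node: 5 branches. From Rana up to the same node: 1 branch. Total: 5 + 1 = 6.

6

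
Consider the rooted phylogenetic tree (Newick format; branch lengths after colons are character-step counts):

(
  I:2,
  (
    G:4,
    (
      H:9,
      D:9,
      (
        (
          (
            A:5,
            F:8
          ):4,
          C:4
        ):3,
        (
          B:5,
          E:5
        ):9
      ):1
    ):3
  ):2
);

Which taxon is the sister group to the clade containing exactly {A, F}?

The clade containing exactly {A, F} attaches to the tree at the node subtending ((A,F),C).
The other lineage descending from that same node — the sister group — is the single tip C.

C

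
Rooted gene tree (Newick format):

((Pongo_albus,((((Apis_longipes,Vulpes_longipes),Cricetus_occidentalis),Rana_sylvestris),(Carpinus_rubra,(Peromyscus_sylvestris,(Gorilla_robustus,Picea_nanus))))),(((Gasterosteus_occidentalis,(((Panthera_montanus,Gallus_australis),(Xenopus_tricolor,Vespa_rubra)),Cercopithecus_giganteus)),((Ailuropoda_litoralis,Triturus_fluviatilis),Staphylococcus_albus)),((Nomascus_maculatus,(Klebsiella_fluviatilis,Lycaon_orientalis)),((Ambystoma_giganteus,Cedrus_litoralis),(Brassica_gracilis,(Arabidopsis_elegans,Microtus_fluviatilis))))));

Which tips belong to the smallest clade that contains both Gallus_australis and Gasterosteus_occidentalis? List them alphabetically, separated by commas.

Tracing Gallus_australis: it sits inside (Panthera_montanus,Gallus_australis).
Tracing Gasterosteus_occidentalis: it sits inside (Gasterosteus_occidentalis,(((Panthera_montanus,Gallus_australis),(Xenopus_tricolor,Vespa_rubra)),Cercopithecus_giganteus)).
The smallest clade enclosing both is (Gasterosteus_occidentalis,(((Panthera_montanus,Gallus_australis),(Xenopus_tricolor,Vespa_rubra)),Cercopithecus_giganteus)); the answer is its 6 terminal taxa in alphabetical order.

Cercopithecus_giganteus, Gallus_australis, Gasterosteus_occidentalis, Panthera_montanus, Vespa_rubra, Xenopus_tricolor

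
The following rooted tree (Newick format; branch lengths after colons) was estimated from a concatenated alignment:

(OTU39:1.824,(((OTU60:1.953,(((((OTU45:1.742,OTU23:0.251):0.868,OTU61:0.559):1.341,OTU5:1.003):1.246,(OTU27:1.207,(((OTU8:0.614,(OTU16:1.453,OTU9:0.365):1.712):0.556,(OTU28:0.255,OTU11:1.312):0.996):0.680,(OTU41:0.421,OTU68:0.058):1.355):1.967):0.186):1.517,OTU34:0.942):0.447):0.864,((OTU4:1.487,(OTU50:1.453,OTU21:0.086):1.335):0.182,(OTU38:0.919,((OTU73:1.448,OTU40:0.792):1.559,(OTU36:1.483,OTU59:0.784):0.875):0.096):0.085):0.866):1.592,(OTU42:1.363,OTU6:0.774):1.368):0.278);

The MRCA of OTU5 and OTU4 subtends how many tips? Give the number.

22

The MRCA of OTU5 and OTU4 is the node subtending ((OTU60,(((((OTU45,OTU23),OTU61),OTU5),(OTU27,(((OTU8,(OTU16,OTU9)),(OTU28,OTU11)),(OTU41,OTU68)))),OTU34)),((OTU4,(OTU50,OTU21)),(OTU38,((OTU73,OTU40),(OTU36,OTU59))))).
That clade contains 22 terminal taxa: OTU11, OTU16, OTU21, OTU23, OTU27, OTU28, OTU34, OTU36, OTU38, OTU4, OTU40, OTU41, OTU45, OTU5, OTU50, OTU59, OTU60, OTU61, OTU68, OTU73, OTU8, OTU9.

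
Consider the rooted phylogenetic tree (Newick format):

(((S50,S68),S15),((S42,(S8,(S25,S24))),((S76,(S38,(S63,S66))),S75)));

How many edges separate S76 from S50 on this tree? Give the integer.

The MRCA of S76 and S50 is the root of the tree.
From S76 up to that node: 4 branches. From S50 up to the same node: 3 branches. Total: 4 + 3 = 7.

7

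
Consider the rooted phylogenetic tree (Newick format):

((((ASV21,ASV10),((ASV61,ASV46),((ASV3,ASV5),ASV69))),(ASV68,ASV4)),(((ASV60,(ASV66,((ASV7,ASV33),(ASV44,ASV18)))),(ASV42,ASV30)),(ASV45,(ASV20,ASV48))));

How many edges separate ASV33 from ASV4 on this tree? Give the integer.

10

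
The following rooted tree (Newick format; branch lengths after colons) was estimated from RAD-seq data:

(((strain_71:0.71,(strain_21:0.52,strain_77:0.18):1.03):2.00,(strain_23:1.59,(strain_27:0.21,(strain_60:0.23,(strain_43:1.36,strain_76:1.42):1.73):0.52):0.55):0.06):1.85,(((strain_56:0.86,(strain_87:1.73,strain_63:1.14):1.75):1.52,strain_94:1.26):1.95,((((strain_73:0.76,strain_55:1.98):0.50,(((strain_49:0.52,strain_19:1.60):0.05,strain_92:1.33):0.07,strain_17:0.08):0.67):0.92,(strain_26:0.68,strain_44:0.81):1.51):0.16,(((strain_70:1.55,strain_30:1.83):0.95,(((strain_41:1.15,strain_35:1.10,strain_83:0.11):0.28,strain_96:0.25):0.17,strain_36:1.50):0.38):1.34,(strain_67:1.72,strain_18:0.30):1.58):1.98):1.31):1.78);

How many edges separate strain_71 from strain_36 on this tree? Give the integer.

The MRCA of strain_71 and strain_36 is the root of the tree.
From strain_71 up to that node: 3 branches. From strain_36 up to the same node: 6 branches. Total: 3 + 6 = 9.

9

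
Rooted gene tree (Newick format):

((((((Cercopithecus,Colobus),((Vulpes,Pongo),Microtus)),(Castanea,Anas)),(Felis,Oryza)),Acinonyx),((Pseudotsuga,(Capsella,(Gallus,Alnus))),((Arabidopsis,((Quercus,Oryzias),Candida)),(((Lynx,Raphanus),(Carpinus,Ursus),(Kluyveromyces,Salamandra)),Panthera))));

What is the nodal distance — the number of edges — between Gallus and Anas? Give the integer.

10

The MRCA of Gallus and Anas is the root of the tree.
From Gallus up to that node: 5 branches. From Anas up to the same node: 5 branches. Total: 5 + 5 = 10.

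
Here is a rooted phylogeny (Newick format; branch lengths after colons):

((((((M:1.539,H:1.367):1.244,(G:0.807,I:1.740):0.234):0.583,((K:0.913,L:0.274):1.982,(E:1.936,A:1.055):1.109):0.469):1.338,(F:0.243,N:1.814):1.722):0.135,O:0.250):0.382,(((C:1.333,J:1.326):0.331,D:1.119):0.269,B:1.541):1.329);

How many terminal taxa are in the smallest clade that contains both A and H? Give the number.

8

The MRCA of A and H is the node subtending (((M,H),(G,I)),((K,L),(E,A))).
That clade contains 8 terminal taxa: A, E, G, H, I, K, L, M.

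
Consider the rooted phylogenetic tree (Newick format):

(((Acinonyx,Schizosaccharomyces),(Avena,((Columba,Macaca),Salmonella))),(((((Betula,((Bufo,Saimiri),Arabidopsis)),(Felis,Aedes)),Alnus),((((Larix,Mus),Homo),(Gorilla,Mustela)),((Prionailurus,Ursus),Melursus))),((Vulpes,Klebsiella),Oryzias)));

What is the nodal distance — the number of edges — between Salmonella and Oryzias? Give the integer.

The MRCA of Salmonella and Oryzias is the root of the tree.
From Salmonella up to that node: 4 branches. From Oryzias up to the same node: 3 branches. Total: 4 + 3 = 7.

7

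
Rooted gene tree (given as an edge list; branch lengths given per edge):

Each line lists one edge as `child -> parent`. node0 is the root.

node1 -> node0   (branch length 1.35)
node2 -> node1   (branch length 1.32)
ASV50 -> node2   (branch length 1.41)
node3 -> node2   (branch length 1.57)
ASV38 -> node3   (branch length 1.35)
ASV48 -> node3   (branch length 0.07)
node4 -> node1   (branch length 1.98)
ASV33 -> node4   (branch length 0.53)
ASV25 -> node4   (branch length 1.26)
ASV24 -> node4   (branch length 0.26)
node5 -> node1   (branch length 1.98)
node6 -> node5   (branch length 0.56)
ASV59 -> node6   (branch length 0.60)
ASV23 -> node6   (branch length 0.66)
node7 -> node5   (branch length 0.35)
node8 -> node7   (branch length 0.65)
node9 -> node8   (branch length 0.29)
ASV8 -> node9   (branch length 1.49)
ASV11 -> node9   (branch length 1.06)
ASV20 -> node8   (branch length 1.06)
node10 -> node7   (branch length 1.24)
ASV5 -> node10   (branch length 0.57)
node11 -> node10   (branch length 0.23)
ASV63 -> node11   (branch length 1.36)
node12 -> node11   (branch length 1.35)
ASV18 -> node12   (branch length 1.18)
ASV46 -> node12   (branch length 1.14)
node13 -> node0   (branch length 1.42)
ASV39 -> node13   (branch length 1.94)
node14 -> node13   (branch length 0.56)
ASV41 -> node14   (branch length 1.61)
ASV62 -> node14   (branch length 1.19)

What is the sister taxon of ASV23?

ASV59

ASV23 attaches to the tree at the node subtending (ASV59,ASV23).
The other lineage descending from that same node — the sister group — is the single tip ASV59.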